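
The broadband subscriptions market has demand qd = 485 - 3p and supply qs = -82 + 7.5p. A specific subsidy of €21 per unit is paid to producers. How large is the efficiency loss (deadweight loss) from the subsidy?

Deadweight loss = €472.5

Pre-subsidy: 485 - 3p = -82 + 7.5p gives p* = 54, q* = 323.
With the subsidy, sellers receive ps = pb + 21 for each unit, where pb is the price buyers pay.
Supply in terms of pb becomes qs = -82 + 7.5(pb + 21) = 75.5 + 7.5pb. Setting this equal to demand: 485 - 3pb = 75.5 + 7.5pb, so pb = 39.
Sellers receive ps = 39 + 21 = 60; q' = 485 − 3·39 = 368.
The subsidy expands output by 368 − 323 = 45 past the efficient level; on those units the gap between marginal cost and willingness to pay runs from 0 up to 21.
DWL = ½ × 21 × 45 = 472.5.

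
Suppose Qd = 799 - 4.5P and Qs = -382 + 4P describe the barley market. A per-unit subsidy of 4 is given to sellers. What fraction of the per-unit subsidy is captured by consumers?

Pre-subsidy: 799 - 4.5P = -382 + 4P gives P* = 2362/17, Q* = 2954/17.
With the subsidy, sellers receive Ps = Pb + 4 for each unit, where Pb is the price buyers pay.
Supply in terms of Pb becomes Qs = -382 + 4(Pb + 4) = -366 + 4Pb. Setting this equal to demand: 799 - 4.5Pb = -366 + 4Pb, so Pb = 2330/17.
Sellers receive Ps = 2330/17 + 4 = 2398/17; Q' = 799 − 4.5·(2330/17) = 3098/17.
Buyers' price falls by P* − Pb = 2362/17 − 2330/17 = 32/17; sellers' price rises by Ps − P* = 2398/17 − 2362/17 = 36/17.
So consumers capture (32/17)/4 = 8/17 of each unit of subsidy.

Consumer share = 8/17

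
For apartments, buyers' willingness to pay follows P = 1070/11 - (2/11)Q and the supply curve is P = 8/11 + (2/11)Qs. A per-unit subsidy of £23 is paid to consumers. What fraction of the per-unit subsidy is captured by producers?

Producer share = 0.5

Pre-subsidy: 1070/11 - (2/11)Q = 8/11 + (2/11)Q gives Q* = 265.5 and P* = 49.
With the rebate, buyers effectively pay Pb = Ps − 23, where Ps is the price sellers receive.
On the curves, Pb = 1070/11 - (2/11)Q and Ps = 8/11 + (2/11)Q; the wedge Ps − Pb = 23 gives 8/11 + (2/11)Q − (1070/11 - (2/11)Q) = 23, so Q' = 328.75.
Then Pb = 1070/11 − (2/11)·328.75 = 37.5 and Ps = 8/11 + (2/11)·328.75 = 60.5.
Buyers' price falls by P* − Pb = 49 − 37.5 = 11.5; sellers' price rises by Ps − P* = 60.5 − 49 = 11.5.
So producers capture 11.5/23 = 0.5 of each unit of subsidy.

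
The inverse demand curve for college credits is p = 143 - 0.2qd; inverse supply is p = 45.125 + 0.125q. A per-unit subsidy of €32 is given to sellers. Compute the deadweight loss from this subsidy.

Deadweight loss = 20480/13

Pre-subsidy: 143 - 0.2q = 45.125 + 0.125q gives q* = 3915/13 and p* = 1076/13.
With the subsidy, sellers receive ps = pb + 32 for each unit, where pb is the price buyers pay.
On the curves, pb = 143 - 0.2q and ps = 45.125 + 0.125q; the wedge ps − pb = 32 gives 45.125 + 0.125q − (143 - 0.2q) = 32, so q' = 5195/13.
Then pb = 143 − 0.2·(5195/13) = 820/13 and ps = 45.125 + 0.125·(5195/13) = 1236/13.
The subsidy expands output by 5195/13 − 3915/13 = 1280/13 past the efficient level; on those units the gap between marginal cost and willingness to pay runs from 0 up to 32.
DWL = ½ × 32 × 1280/13 = 20480/13.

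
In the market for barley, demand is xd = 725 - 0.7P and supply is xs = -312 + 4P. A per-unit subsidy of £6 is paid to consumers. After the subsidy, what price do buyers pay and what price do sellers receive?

Buyers pay 10130/47; sellers receive 10412/47

Pre-subsidy: 725 - 0.7P = -312 + 4P gives P* = 10370/47, x* = 26816/47.
With the rebate, buyers effectively pay Pb = Ps − 6, where Ps is the price sellers receive.
Demand in terms of Ps becomes xd = 725 − 0.7(Ps − 6) = 729.2 - 0.7Ps. Setting this equal to supply: 729.2 - 0.7Ps = -312 + 4Ps, so Ps = 10412/47.
Buyers pay Pb = 10412/47 − 6 = 10130/47; x' = -312 + 4·(10412/47) = 26984/47.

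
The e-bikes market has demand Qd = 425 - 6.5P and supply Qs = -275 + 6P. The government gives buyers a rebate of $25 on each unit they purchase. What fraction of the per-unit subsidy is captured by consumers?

Pre-subsidy: 425 - 6.5P = -275 + 6P gives P* = 56, Q* = 61.
With the rebate, buyers effectively pay Pb = Ps − 25, where Ps is the price sellers receive.
Demand in terms of Ps becomes Qd = 425 − 6.5(Ps − 25) = 587.5 - 6.5Ps. Setting this equal to supply: 587.5 - 6.5Ps = -275 + 6Ps, so Ps = 69.
Buyers pay Pb = 69 − 25 = 44; Q' = -275 + 6·69 = 139.
Buyers' price falls by P* − Pb = 56 − 44 = 12; sellers' price rises by Ps − P* = 69 − 56 = 13.
So consumers capture 12/25 = 0.48 of each unit of subsidy.

Consumer share = 0.48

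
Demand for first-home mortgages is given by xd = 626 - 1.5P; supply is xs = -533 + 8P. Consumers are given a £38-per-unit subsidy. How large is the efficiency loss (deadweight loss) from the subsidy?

Pre-subsidy: 626 - 1.5P = -533 + 8P gives P* = 122, x* = 443.
With the rebate, buyers effectively pay Pb = Ps − 38, where Ps is the price sellers receive.
Demand in terms of Ps becomes xd = 626 − 1.5(Ps − 38) = 683 - 1.5Ps. Setting this equal to supply: 683 - 1.5Ps = -533 + 8Ps, so Ps = 128.
Buyers pay Pb = 128 − 38 = 90; x' = -533 + 8·128 = 491.
The subsidy expands output by 491 − 443 = 48 past the efficient level; on those units the gap between marginal cost and willingness to pay runs from 0 up to 38.
DWL = ½ × 38 × 48 = 912.

Deadweight loss = £912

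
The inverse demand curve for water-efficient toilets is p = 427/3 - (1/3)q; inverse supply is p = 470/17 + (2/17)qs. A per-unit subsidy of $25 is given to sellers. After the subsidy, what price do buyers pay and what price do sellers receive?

Pre-subsidy: 427/3 - (1/3)q = 470/17 + (2/17)q gives q* = 5849/23 and p* = 1324/23.
With the subsidy, sellers receive ps = pb + 25 for each unit, where pb is the price buyers pay.
On the curves, pb = 427/3 - (1/3)q and ps = 470/17 + (2/17)q; the wedge ps − pb = 25 gives 470/17 + (2/17)q − (427/3 - (1/3)q) = 25, so q' = 7124/23.
Then pb = 427/3 − (1/3)·(7124/23) = 899/23 and ps = 470/17 + (2/17)·(7124/23) = 1474/23.

Buyers pay 899/23; sellers receive 1474/23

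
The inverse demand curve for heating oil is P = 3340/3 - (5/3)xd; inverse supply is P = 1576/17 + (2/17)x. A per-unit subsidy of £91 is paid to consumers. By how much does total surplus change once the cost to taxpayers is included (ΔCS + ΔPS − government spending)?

Net change in total surplus = -£2320.5

Pre-subsidy: 3340/3 - (5/3)x = 1576/17 + (2/17)x gives x* = 572 and P* = 160.
With the rebate, buyers effectively pay Pb = Ps − 91, where Ps is the price sellers receive.
On the curves, Pb = 3340/3 - (5/3)x and Ps = 1576/17 + (2/17)x; the wedge Ps − Pb = 91 gives 1576/17 + (2/17)x − (3340/3 - (5/3)x) = 91, so x' = 623.
Then Pb = 3340/3 − (5/3)·623 = 75 and Ps = 1576/17 + (2/17)·623 = 166.
ΔCS = ½(572 + 623)(160 − 75) = 50787.5; ΔPS = ½(572 + 623)(166 − 160) = 3585.
Government spending = 91 × 623 = 56693.
Net change = 50787.5 + 3585 − 56693 = -2320.5. The loss equals the DWL triangle ½·91·51.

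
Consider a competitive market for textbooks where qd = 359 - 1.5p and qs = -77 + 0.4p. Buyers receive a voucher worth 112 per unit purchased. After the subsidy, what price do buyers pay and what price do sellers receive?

Buyers pay 3912/19; sellers receive 6040/19

Pre-subsidy: 359 - 1.5p = -77 + 0.4p gives p* = 4360/19, q* = 281/19.
With the rebate, buyers effectively pay pb = ps − 112, where ps is the price sellers receive.
Demand in terms of ps becomes qd = 359 − 1.5(ps − 112) = 527 - 1.5ps. Setting this equal to supply: 527 - 1.5ps = -77 + 0.4ps, so ps = 6040/19.
Buyers pay pb = 6040/19 − 112 = 3912/19; q' = -77 + 0.4·(6040/19) = 953/19.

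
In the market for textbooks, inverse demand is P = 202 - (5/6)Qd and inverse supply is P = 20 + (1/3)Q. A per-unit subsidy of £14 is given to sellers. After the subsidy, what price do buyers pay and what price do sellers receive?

Buyers pay £62; sellers receive £76

Pre-subsidy: 202 - (5/6)Q = 20 + (1/3)Q gives Q* = 156 and P* = 72.
With the subsidy, sellers receive Ps = Pb + 14 for each unit, where Pb is the price buyers pay.
On the curves, Pb = 202 - (5/6)Q and Ps = 20 + (1/3)Q; the wedge Ps − Pb = 14 gives 20 + (1/3)Q − (202 - (5/6)Q) = 14, so Q' = 168.
Then Pb = 202 − (5/6)·168 = 62 and Ps = 20 + (1/3)·168 = 76.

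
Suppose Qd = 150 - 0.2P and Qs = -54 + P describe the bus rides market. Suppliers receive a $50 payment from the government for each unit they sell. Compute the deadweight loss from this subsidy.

Pre-subsidy: 150 - 0.2P = -54 + P gives P* = 170, Q* = 116.
With the subsidy, sellers receive Ps = Pb + 50 for each unit, where Pb is the price buyers pay.
Supply in terms of Pb becomes Qs = -54 + 1(Pb + 50) = -4 + Pb. Setting this equal to demand: 150 - 0.2Pb = -4 + Pb, so Pb = 385/3.
Sellers receive Ps = 385/3 + 50 = 535/3; Q' = 150 − 0.2·(385/3) = 373/3.
The subsidy expands output by 373/3 − 116 = 25/3 past the efficient level; on those units the gap between marginal cost and willingness to pay runs from 0 up to 50.
DWL = ½ × 50 × 25/3 = 625/3.

Deadweight loss = 625/3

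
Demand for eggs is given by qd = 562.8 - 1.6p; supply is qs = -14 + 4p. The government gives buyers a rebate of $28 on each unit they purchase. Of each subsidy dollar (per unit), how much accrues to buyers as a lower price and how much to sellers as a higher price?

Pre-subsidy: 562.8 - 1.6p = -14 + 4p gives p* = 103, q* = 398.
With the rebate, buyers effectively pay pb = ps − 28, where ps is the price sellers receive.
Demand in terms of ps becomes qd = 562.8 − 1.6(ps − 28) = 607.6 - 1.6ps. Setting this equal to supply: 607.6 - 1.6ps = -14 + 4ps, so ps = 111.
Buyers pay pb = 111 − 28 = 83; q' = -14 + 4·111 = 430.
Buyers' price falls by p* − pb = 103 − 83 = 20; sellers' price rises by ps − p* = 111 − 103 = 8.

Buyers gain $20 per unit; sellers gain $8 per unit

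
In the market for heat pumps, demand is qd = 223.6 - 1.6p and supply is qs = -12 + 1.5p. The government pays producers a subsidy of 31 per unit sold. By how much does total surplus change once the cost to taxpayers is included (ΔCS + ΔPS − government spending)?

Net change in total surplus = -372

Pre-subsidy: 223.6 - 1.6p = -12 + 1.5p gives p* = 76, q* = 102.
With the subsidy, sellers receive ps = pb + 31 for each unit, where pb is the price buyers pay.
Supply in terms of pb becomes qs = -12 + 1.5(pb + 31) = 34.5 + 1.5pb. Setting this equal to demand: 223.6 - 1.6pb = 34.5 + 1.5pb, so pb = 61.
Sellers receive ps = 61 + 31 = 92; q' = 223.6 − 1.6·61 = 126.
ΔCS = ½(102 + 126)(76 − 61) = 1710; ΔPS = ½(102 + 126)(92 − 76) = 1824.
Government spending = 31 × 126 = 3906.
Net change = 1710 + 1824 − 3906 = -372. The loss equals the DWL triangle ½·31·24.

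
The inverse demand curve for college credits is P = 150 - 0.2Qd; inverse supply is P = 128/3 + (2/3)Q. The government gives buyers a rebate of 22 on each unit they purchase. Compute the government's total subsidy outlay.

Pre-subsidy: 150 - 0.2Q = 128/3 + (2/3)Q gives Q* = 1610/13 and P* = 1628/13.
With the rebate, buyers effectively pay Pb = Ps − 22, where Ps is the price sellers receive.
On the curves, Pb = 150 - 0.2Q and Ps = 128/3 + (2/3)Q; the wedge Ps − Pb = 22 gives 128/3 + (2/3)Q − (150 - 0.2Q) = 22, so Q' = 1940/13.
Then Pb = 150 − 0.2·(1940/13) = 1562/13 and Ps = 128/3 + (2/3)·(1940/13) = 1848/13.
Government outlay = subsidy × quantity = 22 × 1940/13 = 42680/13.

Government cost = 42680/13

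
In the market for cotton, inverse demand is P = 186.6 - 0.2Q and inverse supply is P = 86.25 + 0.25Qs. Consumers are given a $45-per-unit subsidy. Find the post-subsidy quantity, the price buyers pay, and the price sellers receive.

Q' = 323; buyers pay $122; sellers receive $167

Pre-subsidy: 186.6 - 0.2Q = 86.25 + 0.25Q gives Q* = 223 and P* = 142.
With the rebate, buyers effectively pay Pb = Ps − 45, where Ps is the price sellers receive.
On the curves, Pb = 186.6 - 0.2Q and Ps = 86.25 + 0.25Q; the wedge Ps − Pb = 45 gives 86.25 + 0.25Q − (186.6 - 0.2Q) = 45, so Q' = 323.
Then Pb = 186.6 − 0.2·323 = 122 and Ps = 86.25 + 0.25·323 = 167.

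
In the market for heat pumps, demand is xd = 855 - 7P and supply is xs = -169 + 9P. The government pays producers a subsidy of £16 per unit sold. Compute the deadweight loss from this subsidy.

Deadweight loss = £504

Pre-subsidy: 855 - 7P = -169 + 9P gives P* = 64, x* = 407.
With the subsidy, sellers receive Ps = Pb + 16 for each unit, where Pb is the price buyers pay.
Supply in terms of Pb becomes xs = -169 + 9(Pb + 16) = -25 + 9Pb. Setting this equal to demand: 855 - 7Pb = -25 + 9Pb, so Pb = 55.
Sellers receive Ps = 55 + 16 = 71; x' = 855 − 7·55 = 470.
The subsidy expands output by 470 − 407 = 63 past the efficient level; on those units the gap between marginal cost and willingness to pay runs from 0 up to 16.
DWL = ½ × 16 × 63 = 504.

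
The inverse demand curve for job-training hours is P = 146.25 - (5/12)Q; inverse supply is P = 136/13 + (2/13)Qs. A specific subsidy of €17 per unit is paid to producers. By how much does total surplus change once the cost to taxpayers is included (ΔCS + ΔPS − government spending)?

Pre-subsidy: 146.25 - (5/12)Q = 136/13 + (2/13)Q gives Q* = 21183/89 and P* = 4190/89.
With the subsidy, sellers receive Ps = Pb + 17 for each unit, where Pb is the price buyers pay.
On the curves, Pb = 146.25 - (5/12)Q and Ps = 136/13 + (2/13)Q; the wedge Ps − Pb = 17 gives 136/13 + (2/13)Q − (146.25 - (5/12)Q) = 17, so Q' = 23835/89.
Then Pb = 146.25 − (5/12)·(23835/89) = 3085/89 and Ps = 136/13 + (2/13)·(23835/89) = 4598/89.
ΔCS = ½(21183/89 + 23835/89)(4190/89 − 3085/89) = 24872445/7921; ΔPS = ½(21183/89 + 23835/89)(4598/89 − 4190/89) = 9183672/7921.
Government spending = 17 × 23835/89 = 405195/89.
Net change = 24872445/7921 + 9183672/7921 − 405195/89 = -22542/89. The loss equals the DWL triangle ½·17·2652/89.

Net change in total surplus = -22542/89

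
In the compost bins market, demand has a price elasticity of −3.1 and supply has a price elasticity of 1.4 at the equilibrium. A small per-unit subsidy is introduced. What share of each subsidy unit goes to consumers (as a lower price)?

Consumer share = 14/45

For a small subsidy around the equilibrium, the benefit split depends on the relative slopes, which at a point are proportional to the elasticities.
Buyer share = εs/(εs + |εd|) = 1.4/(1.4 + 3.1) = 14/45; seller share = |εd|/(εs + |εd|) = 31/45.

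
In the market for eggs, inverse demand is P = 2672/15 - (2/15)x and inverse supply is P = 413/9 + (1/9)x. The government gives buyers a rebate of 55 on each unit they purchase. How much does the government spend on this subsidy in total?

Government cost = 42130

Pre-subsidy: 2672/15 - (2/15)x = 413/9 + (1/9)x gives x* = 541 and P* = 106.
With the rebate, buyers effectively pay Pb = Ps − 55, where Ps is the price sellers receive.
On the curves, Pb = 2672/15 - (2/15)x and Ps = 413/9 + (1/9)x; the wedge Ps − Pb = 55 gives 413/9 + (1/9)x − (2672/15 - (2/15)x) = 55, so x' = 766.
Then Pb = 2672/15 − (2/15)·766 = 76 and Ps = 413/9 + (1/9)·766 = 131.
Government outlay = subsidy × quantity = 55 × 766 = 42130.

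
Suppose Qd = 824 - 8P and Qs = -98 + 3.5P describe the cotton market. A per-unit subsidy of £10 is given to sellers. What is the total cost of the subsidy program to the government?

Government cost = 47600/23

Pre-subsidy: 824 - 8P = -98 + 3.5P gives P* = 1844/23, Q* = 4200/23.
With the subsidy, sellers receive Ps = Pb + 10 for each unit, where Pb is the price buyers pay.
Supply in terms of Pb becomes Qs = -98 + 3.5(Pb + 10) = -63 + 3.5Pb. Setting this equal to demand: 824 - 8Pb = -63 + 3.5Pb, so Pb = 1774/23.
Sellers receive Ps = 1774/23 + 10 = 2004/23; Q' = 824 − 8·(1774/23) = 4760/23.
Government outlay = subsidy × quantity = 10 × 4760/23 = 47600/23.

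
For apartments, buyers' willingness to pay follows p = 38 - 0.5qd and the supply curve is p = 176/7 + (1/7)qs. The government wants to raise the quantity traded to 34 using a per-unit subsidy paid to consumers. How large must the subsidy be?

At q = 34, from the demand curve buyers pay pb = 38 − 0.5·34 = 21; from the supply curve sellers need ps = 176/7 + (1/7)·34 = 30.
The subsidy must fill the gap: s = ps − pb = 30 − 21 = 9.

Required subsidy s = 9 per unit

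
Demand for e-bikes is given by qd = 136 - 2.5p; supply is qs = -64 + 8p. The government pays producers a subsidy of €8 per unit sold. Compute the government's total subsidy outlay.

Pre-subsidy: 136 - 2.5p = -64 + 8p gives p* = 400/21, q* = 1856/21.
With the subsidy, sellers receive ps = pb + 8 for each unit, where pb is the price buyers pay.
Supply in terms of pb becomes qs = -64 + 8(pb + 8) = 0 + 8pb. Setting this equal to demand: 136 - 2.5pb = 0 + 8pb, so pb = 272/21.
Sellers receive ps = 272/21 + 8 = 440/21; q' = 136 − 2.5·(272/21) = 2176/21.
Government outlay = subsidy × quantity = 8 × 2176/21 = 17408/21.

Government cost = 17408/21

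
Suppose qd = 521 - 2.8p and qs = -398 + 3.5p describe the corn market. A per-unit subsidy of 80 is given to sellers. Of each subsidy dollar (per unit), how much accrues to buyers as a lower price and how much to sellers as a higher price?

Pre-subsidy: 521 - 2.8p = -398 + 3.5p gives p* = 9190/63, q* = 1013/9.
With the subsidy, sellers receive ps = pb + 80 for each unit, where pb is the price buyers pay.
Supply in terms of pb becomes qs = -398 + 3.5(pb + 80) = -118 + 3.5pb. Setting this equal to demand: 521 - 2.8pb = -118 + 3.5pb, so pb = 710/7.
Sellers receive ps = 710/7 + 80 = 1270/7; q' = 521 − 2.8·(710/7) = 237.
Buyers' price falls by p* − pb = 9190/63 − 710/7 = 400/9; sellers' price rises by ps − p* = 1270/7 − 9190/63 = 320/9.

Buyers gain 400/9 per unit; sellers gain 320/9 per unit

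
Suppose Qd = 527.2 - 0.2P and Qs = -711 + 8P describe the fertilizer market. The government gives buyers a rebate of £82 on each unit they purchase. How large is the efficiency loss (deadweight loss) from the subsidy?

Pre-subsidy: 527.2 - 0.2P = -711 + 8P gives P* = 151, Q* = 497.
With the rebate, buyers effectively pay Pb = Ps − 82, where Ps is the price sellers receive.
Demand in terms of Ps becomes Qd = 527.2 − 0.2(Ps − 82) = 543.6 - 0.2Ps. Setting this equal to supply: 543.6 - 0.2Ps = -711 + 8Ps, so Ps = 153.
Buyers pay Pb = 153 − 82 = 71; Q' = -711 + 8·153 = 513.
The subsidy expands output by 513 − 497 = 16 past the efficient level; on those units the gap between marginal cost and willingness to pay runs from 0 up to 82.
DWL = ½ × 82 × 16 = 656.

Deadweight loss = £656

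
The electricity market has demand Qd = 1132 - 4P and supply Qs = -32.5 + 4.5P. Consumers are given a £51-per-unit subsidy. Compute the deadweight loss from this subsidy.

Pre-subsidy: 1132 - 4P = -32.5 + 4.5P gives P* = 137, Q* = 584.
With the rebate, buyers effectively pay Pb = Ps − 51, where Ps is the price sellers receive.
Demand in terms of Ps becomes Qd = 1132 − 4(Ps − 51) = 1336 - 4Ps. Setting this equal to supply: 1336 - 4Ps = -32.5 + 4.5Ps, so Ps = 161.
Buyers pay Pb = 161 − 51 = 110; Q' = -32.5 + 4.5·161 = 692.
The subsidy expands output by 692 − 584 = 108 past the efficient level; on those units the gap between marginal cost and willingness to pay runs from 0 up to 51.
DWL = ½ × 51 × 108 = 2754.

Deadweight loss = £2754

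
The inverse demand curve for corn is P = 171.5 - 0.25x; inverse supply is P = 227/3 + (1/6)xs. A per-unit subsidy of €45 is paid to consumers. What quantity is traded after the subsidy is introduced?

Pre-subsidy: 171.5 - 0.25x = 227/3 + (1/6)x gives x* = 230 and P* = 114.
With the rebate, buyers effectively pay Pb = Ps − 45, where Ps is the price sellers receive.
On the curves, Pb = 171.5 - 0.25x and Ps = 227/3 + (1/6)x; the wedge Ps − Pb = 45 gives 227/3 + (1/6)x − (171.5 - 0.25x) = 45, so x' = 338.
Then Pb = 171.5 − 0.25·338 = 87 and Ps = 227/3 + (1/6)·338 = 132.

x' = 338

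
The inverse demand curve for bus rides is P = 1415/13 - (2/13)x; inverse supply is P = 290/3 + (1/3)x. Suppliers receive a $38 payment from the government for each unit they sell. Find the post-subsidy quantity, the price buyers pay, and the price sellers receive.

x' = 103; buyers pay $93; sellers receive $131

Pre-subsidy: 1415/13 - (2/13)x = 290/3 + (1/3)x gives x* = 25 and P* = 105.
With the subsidy, sellers receive Ps = Pb + 38 for each unit, where Pb is the price buyers pay.
On the curves, Pb = 1415/13 - (2/13)x and Ps = 290/3 + (1/3)x; the wedge Ps − Pb = 38 gives 290/3 + (1/3)x − (1415/13 - (2/13)x) = 38, so x' = 103.
Then Pb = 1415/13 − (2/13)·103 = 93 and Ps = 290/3 + (1/3)·103 = 131.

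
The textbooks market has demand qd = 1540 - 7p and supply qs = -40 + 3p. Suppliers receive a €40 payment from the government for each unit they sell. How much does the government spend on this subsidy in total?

Government cost = €20720

Pre-subsidy: 1540 - 7p = -40 + 3p gives p* = 158, q* = 434.
With the subsidy, sellers receive ps = pb + 40 for each unit, where pb is the price buyers pay.
Supply in terms of pb becomes qs = -40 + 3(pb + 40) = 80 + 3pb. Setting this equal to demand: 1540 - 7pb = 80 + 3pb, so pb = 146.
Sellers receive ps = 146 + 40 = 186; q' = 1540 − 7·146 = 518.
Government outlay = subsidy × quantity = 40 × 518 = 20720.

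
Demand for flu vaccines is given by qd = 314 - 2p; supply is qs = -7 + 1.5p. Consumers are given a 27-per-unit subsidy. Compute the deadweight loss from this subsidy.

Pre-subsidy: 314 - 2p = -7 + 1.5p gives p* = 642/7, q* = 914/7.
With the rebate, buyers effectively pay pb = ps − 27, where ps is the price sellers receive.
Demand in terms of ps becomes qd = 314 − 2(ps − 27) = 368 - 2ps. Setting this equal to supply: 368 - 2ps = -7 + 1.5ps, so ps = 750/7.
Buyers pay pb = 750/7 − 27 = 561/7; q' = -7 + 1.5·(750/7) = 1076/7.
The subsidy expands output by 1076/7 − 914/7 = 162/7 past the efficient level; on those units the gap between marginal cost and willingness to pay runs from 0 up to 27.
DWL = ½ × 27 × 162/7 = 2187/7.

Deadweight loss = 2187/7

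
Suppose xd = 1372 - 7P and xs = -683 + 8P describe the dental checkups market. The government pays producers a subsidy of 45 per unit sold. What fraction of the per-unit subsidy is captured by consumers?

Consumer share = 8/15

Pre-subsidy: 1372 - 7P = -683 + 8P gives P* = 137, x* = 413.
With the subsidy, sellers receive Ps = Pb + 45 for each unit, where Pb is the price buyers pay.
Supply in terms of Pb becomes xs = -683 + 8(Pb + 45) = -323 + 8Pb. Setting this equal to demand: 1372 - 7Pb = -323 + 8Pb, so Pb = 113.
Sellers receive Ps = 113 + 45 = 158; x' = 1372 − 7·113 = 581.
Buyers' price falls by P* − Pb = 137 − 113 = 24; sellers' price rises by Ps − P* = 158 − 137 = 21.
So consumers capture 24/45 = 8/15 of each unit of subsidy.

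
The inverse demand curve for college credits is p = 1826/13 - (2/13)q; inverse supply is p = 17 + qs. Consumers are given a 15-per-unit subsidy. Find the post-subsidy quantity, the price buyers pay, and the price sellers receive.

Pre-subsidy: 1826/13 - (2/13)q = 17 + q gives q* = 107 and p* = 124.
With the rebate, buyers effectively pay pb = ps − 15, where ps is the price sellers receive.
On the curves, pb = 1826/13 - (2/13)q and ps = 17 + q; the wedge ps − pb = 15 gives 17 + q − (1826/13 - (2/13)q) = 15, so q' = 120.
Then pb = 1826/13 − (2/13)·120 = 122 and ps = 17 + 1·120 = 137.

q' = 120; buyers pay 122; sellers receive 137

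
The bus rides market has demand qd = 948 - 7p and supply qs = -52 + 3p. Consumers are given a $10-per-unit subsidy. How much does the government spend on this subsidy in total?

Government cost = $2690

Pre-subsidy: 948 - 7p = -52 + 3p gives p* = 100, q* = 248.
With the rebate, buyers effectively pay pb = ps − 10, where ps is the price sellers receive.
Demand in terms of ps becomes qd = 948 − 7(ps − 10) = 1018 - 7ps. Setting this equal to supply: 1018 - 7ps = -52 + 3ps, so ps = 107.
Buyers pay pb = 107 − 10 = 97; q' = -52 + 3·107 = 269.
Government outlay = subsidy × quantity = 10 × 269 = 2690.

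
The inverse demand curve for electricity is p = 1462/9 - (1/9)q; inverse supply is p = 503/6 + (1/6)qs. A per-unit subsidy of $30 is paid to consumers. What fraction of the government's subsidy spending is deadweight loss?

DWL / government spending = 54/391

Pre-subsidy: 1462/9 - (1/9)q = 503/6 + (1/6)q gives q* = 283 and p* = 131.
With the rebate, buyers effectively pay pb = ps − 30, where ps is the price sellers receive.
On the curves, pb = 1462/9 - (1/9)q and ps = 503/6 + (1/6)q; the wedge ps − pb = 30 gives 503/6 + (1/6)q − (1462/9 - (1/9)q) = 30, so q' = 391.
Then pb = 1462/9 − (1/9)·391 = 119 and ps = 503/6 + (1/6)·391 = 149.
ΔCS = ½(283 + 391)(131 − 119) = 4044; ΔPS = ½(283 + 391)(149 − 131) = 6066.
Government spending = 30 × 391 = 11730.
DWL = ½ × 30 × (391 − 283) = 1620; fraction = 1620 / 11730 = 54/391.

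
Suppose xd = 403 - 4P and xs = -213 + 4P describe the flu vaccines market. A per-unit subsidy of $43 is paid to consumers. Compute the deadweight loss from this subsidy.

Deadweight loss = $1849

Pre-subsidy: 403 - 4P = -213 + 4P gives P* = 77, x* = 95.
With the rebate, buyers effectively pay Pb = Ps − 43, where Ps is the price sellers receive.
Demand in terms of Ps becomes xd = 403 − 4(Ps − 43) = 575 - 4Ps. Setting this equal to supply: 575 - 4Ps = -213 + 4Ps, so Ps = 98.5.
Buyers pay Pb = 98.5 − 43 = 55.5; x' = -213 + 4·98.5 = 181.
The subsidy expands output by 181 − 95 = 86 past the efficient level; on those units the gap between marginal cost and willingness to pay runs from 0 up to 43.
DWL = ½ × 43 × 86 = 1849.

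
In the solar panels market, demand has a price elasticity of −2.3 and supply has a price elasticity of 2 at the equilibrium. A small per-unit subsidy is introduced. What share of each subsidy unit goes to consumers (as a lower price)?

For a small subsidy around the equilibrium, the benefit split depends on the relative slopes, which at a point are proportional to the elasticities.
Buyer share = εs/(εs + |εd|) = 2/(2 + 2.3) = 20/43; seller share = |εd|/(εs + |εd|) = 23/43.

Consumer share = 20/43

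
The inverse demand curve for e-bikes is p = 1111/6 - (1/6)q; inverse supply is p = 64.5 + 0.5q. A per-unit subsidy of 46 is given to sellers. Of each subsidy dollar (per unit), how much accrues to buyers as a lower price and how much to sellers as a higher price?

Buyers gain 11.5 per unit; sellers gain 34.5 per unit

Pre-subsidy: 1111/6 - (1/6)q = 64.5 + 0.5q gives q* = 181 and p* = 155.
With the subsidy, sellers receive ps = pb + 46 for each unit, where pb is the price buyers pay.
On the curves, pb = 1111/6 - (1/6)q and ps = 64.5 + 0.5q; the wedge ps − pb = 46 gives 64.5 + 0.5q − (1111/6 - (1/6)q) = 46, so q' = 250.
Then pb = 1111/6 − (1/6)·250 = 143.5 and ps = 64.5 + 0.5·250 = 189.5.
Buyers' price falls by p* − pb = 155 − 143.5 = 11.5; sellers' price rises by ps − p* = 189.5 − 155 = 34.5.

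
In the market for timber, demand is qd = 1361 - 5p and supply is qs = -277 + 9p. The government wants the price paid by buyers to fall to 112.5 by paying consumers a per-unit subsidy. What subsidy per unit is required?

Required subsidy s = 7 per unit

At a buyer price of 112.5, quantity demanded is 1361 − 5·112.5 = 798.5.
Sellers supply 798.5 only when they receive ps with -277 + 9·ps = 798.5, i.e. ps = 119.5.
s = ps − pb = 119.5 − 112.5 = 7.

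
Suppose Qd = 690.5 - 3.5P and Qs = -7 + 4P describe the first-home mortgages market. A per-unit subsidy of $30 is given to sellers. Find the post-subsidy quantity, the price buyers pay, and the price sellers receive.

Pre-subsidy: 690.5 - 3.5P = -7 + 4P gives P* = 93, Q* = 365.
With the subsidy, sellers receive Ps = Pb + 30 for each unit, where Pb is the price buyers pay.
Supply in terms of Pb becomes Qs = -7 + 4(Pb + 30) = 113 + 4Pb. Setting this equal to demand: 690.5 - 3.5Pb = 113 + 4Pb, so Pb = 77.
Sellers receive Ps = 77 + 30 = 107; Q' = 690.5 − 3.5·77 = 421.

Q' = 421; buyers pay $77; sellers receive $107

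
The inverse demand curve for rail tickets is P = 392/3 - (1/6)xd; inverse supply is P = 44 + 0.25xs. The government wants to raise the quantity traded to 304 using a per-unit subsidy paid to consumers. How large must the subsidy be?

At x = 304, from the demand curve buyers pay Pb = 392/3 − (1/6)·304 = 80; from the supply curve sellers need Ps = 44 + 0.25·304 = 120.
The subsidy must fill the gap: s = Ps − Pb = 120 − 80 = 40.

Required subsidy s = 40 per unit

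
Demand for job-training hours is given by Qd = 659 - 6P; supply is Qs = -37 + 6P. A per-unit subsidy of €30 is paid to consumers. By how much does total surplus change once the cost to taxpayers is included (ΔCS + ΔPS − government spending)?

Net change in total surplus = -€1350

Pre-subsidy: 659 - 6P = -37 + 6P gives P* = 58, Q* = 311.
With the rebate, buyers effectively pay Pb = Ps − 30, where Ps is the price sellers receive.
Demand in terms of Ps becomes Qd = 659 − 6(Ps − 30) = 839 - 6Ps. Setting this equal to supply: 839 - 6Ps = -37 + 6Ps, so Ps = 73.
Buyers pay Pb = 73 − 30 = 43; Q' = -37 + 6·73 = 401.
ΔCS = ½(311 + 401)(58 − 43) = 5340; ΔPS = ½(311 + 401)(73 − 58) = 5340.
Government spending = 30 × 401 = 12030.
Net change = 5340 + 5340 − 12030 = -1350. The loss equals the DWL triangle ½·30·90.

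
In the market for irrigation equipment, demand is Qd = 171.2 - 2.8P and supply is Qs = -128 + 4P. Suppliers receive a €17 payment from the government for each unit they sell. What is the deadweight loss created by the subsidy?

Pre-subsidy: 171.2 - 2.8P = -128 + 4P gives P* = 44, Q* = 48.
With the subsidy, sellers receive Ps = Pb + 17 for each unit, where Pb is the price buyers pay.
Supply in terms of Pb becomes Qs = -128 + 4(Pb + 17) = -60 + 4Pb. Setting this equal to demand: 171.2 - 2.8Pb = -60 + 4Pb, so Pb = 34.
Sellers receive Ps = 34 + 17 = 51; Q' = 171.2 − 2.8·34 = 76.
The subsidy expands output by 76 − 48 = 28 past the efficient level; on those units the gap between marginal cost and willingness to pay runs from 0 up to 17.
DWL = ½ × 17 × 28 = 238.

Deadweight loss = €238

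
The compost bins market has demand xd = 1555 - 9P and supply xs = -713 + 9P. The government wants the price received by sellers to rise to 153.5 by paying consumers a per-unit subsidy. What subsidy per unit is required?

At a seller price of 153.5, quantity supplied is -713 + 9·153.5 = 668.5.
Buyers absorb 668.5 only when they pay Pb with 1555 − 9·Pb = 668.5, i.e. Pb = 98.5.
s = Ps − Pb = 153.5 − 98.5 = 55.

Required subsidy s = 55 per unit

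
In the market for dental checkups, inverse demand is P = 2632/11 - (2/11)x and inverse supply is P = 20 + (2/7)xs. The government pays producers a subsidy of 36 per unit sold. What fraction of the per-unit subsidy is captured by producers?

Pre-subsidy: 2632/11 - (2/11)x = 20 + (2/7)x gives x* = 469 and P* = 154.
With the subsidy, sellers receive Ps = Pb + 36 for each unit, where Pb is the price buyers pay.
On the curves, Pb = 2632/11 - (2/11)x and Ps = 20 + (2/7)x; the wedge Ps − Pb = 36 gives 20 + (2/7)x − (2632/11 - (2/11)x) = 36, so x' = 546.
Then Pb = 2632/11 − (2/11)·546 = 140 and Ps = 20 + (2/7)·546 = 176.
Buyers' price falls by P* − Pb = 154 − 140 = 14; sellers' price rises by Ps − P* = 176 − 154 = 22.
So producers capture 22/36 = 11/18 of each unit of subsidy.

Producer share = 11/18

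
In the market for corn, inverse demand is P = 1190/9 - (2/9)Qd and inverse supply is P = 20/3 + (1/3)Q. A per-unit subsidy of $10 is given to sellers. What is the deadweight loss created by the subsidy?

Pre-subsidy: 1190/9 - (2/9)Q = 20/3 + (1/3)Q gives Q* = 226 and P* = 82.
With the subsidy, sellers receive Ps = Pb + 10 for each unit, where Pb is the price buyers pay.
On the curves, Pb = 1190/9 - (2/9)Q and Ps = 20/3 + (1/3)Q; the wedge Ps − Pb = 10 gives 20/3 + (1/3)Q − (1190/9 - (2/9)Q) = 10, so Q' = 244.
Then Pb = 1190/9 − (2/9)·244 = 78 and Ps = 20/3 + (1/3)·244 = 88.
The subsidy expands output by 244 − 226 = 18 past the efficient level; on those units the gap between marginal cost and willingness to pay runs from 0 up to 10.
DWL = ½ × 10 × 18 = 90.

Deadweight loss = $90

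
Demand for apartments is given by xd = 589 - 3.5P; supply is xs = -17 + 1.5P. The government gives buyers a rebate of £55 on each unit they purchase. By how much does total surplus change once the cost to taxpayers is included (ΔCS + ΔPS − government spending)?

Net change in total surplus = -£1588.125

Pre-subsidy: 589 - 3.5P = -17 + 1.5P gives P* = 121.2, x* = 164.8.
With the rebate, buyers effectively pay Pb = Ps − 55, where Ps is the price sellers receive.
Demand in terms of Ps becomes xd = 589 − 3.5(Ps − 55) = 781.5 - 3.5Ps. Setting this equal to supply: 781.5 - 3.5Ps = -17 + 1.5Ps, so Ps = 159.7.
Buyers pay Pb = 159.7 − 55 = 104.7; x' = -17 + 1.5·159.7 = 222.55.
ΔCS = ½(164.8 + 222.55)(121.2 − 104.7) = 3195.6375; ΔPS = ½(164.8 + 222.55)(159.7 − 121.2) = 7456.4875.
Government spending = 55 × 222.55 = 12240.25.
Net change = 3195.6375 + 7456.4875 − 12240.25 = -1588.125. The loss equals the DWL triangle ½·55·57.75.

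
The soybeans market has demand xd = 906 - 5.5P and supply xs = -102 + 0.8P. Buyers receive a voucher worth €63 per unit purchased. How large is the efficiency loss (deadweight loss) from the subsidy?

Deadweight loss = €1386

Pre-subsidy: 906 - 5.5P = -102 + 0.8P gives P* = 160, x* = 26.
With the rebate, buyers effectively pay Pb = Ps − 63, where Ps is the price sellers receive.
Demand in terms of Ps becomes xd = 906 − 5.5(Ps − 63) = 1252.5 - 5.5Ps. Setting this equal to supply: 1252.5 - 5.5Ps = -102 + 0.8Ps, so Ps = 215.
Buyers pay Pb = 215 − 63 = 152; x' = -102 + 0.8·215 = 70.
The subsidy expands output by 70 − 26 = 44 past the efficient level; on those units the gap between marginal cost and willingness to pay runs from 0 up to 63.
DWL = ½ × 63 × 44 = 1386.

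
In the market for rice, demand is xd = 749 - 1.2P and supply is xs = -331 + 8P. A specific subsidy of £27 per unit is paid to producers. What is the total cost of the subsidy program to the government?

Pre-subsidy: 749 - 1.2P = -331 + 8P gives P* = 2700/23, x* = 13987/23.
With the subsidy, sellers receive Ps = Pb + 27 for each unit, where Pb is the price buyers pay.
Supply in terms of Pb becomes xs = -331 + 8(Pb + 27) = -115 + 8Pb. Setting this equal to demand: 749 - 1.2Pb = -115 + 8Pb, so Pb = 2160/23.
Sellers receive Ps = 2160/23 + 27 = 2781/23; x' = 749 − 1.2·(2160/23) = 14635/23.
Government outlay = subsidy × quantity = 27 × 14635/23 = 395145/23.

Government cost = 395145/23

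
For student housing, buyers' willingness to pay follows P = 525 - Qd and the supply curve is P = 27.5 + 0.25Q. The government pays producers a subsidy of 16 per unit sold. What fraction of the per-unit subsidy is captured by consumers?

Pre-subsidy: 525 - Q = 27.5 + 0.25Q gives Q* = 398 and P* = 127.
With the subsidy, sellers receive Ps = Pb + 16 for each unit, where Pb is the price buyers pay.
On the curves, Pb = 525 - Q and Ps = 27.5 + 0.25Q; the wedge Ps − Pb = 16 gives 27.5 + 0.25Q − (525 - Q) = 16, so Q' = 410.8.
Then Pb = 525 − 1·410.8 = 114.2 and Ps = 27.5 + 0.25·410.8 = 130.2.
Buyers' price falls by P* − Pb = 127 − 114.2 = 12.8; sellers' price rises by Ps − P* = 130.2 − 127 = 3.2.
So consumers capture 12.8/16 = 0.8 of each unit of subsidy.

Consumer share = 0.8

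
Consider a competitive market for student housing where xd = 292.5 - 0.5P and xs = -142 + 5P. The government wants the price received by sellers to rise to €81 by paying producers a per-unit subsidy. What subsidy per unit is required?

Required subsidy s = €22 per unit

At a seller price of 81, quantity supplied is -142 + 5·81 = 263.
Buyers absorb 263 only when they pay Pb with 292.5 − 0.5·Pb = 263, i.e. Pb = 59.
s = Ps − Pb = 81 − 59 = 22.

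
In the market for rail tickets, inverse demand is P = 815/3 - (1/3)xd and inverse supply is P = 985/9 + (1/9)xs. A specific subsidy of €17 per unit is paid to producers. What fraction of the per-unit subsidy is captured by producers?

Pre-subsidy: 815/3 - (1/3)x = 985/9 + (1/9)x gives x* = 365 and P* = 150.
With the subsidy, sellers receive Ps = Pb + 17 for each unit, where Pb is the price buyers pay.
On the curves, Pb = 815/3 - (1/3)x and Ps = 985/9 + (1/9)x; the wedge Ps − Pb = 17 gives 985/9 + (1/9)x − (815/3 - (1/3)x) = 17, so x' = 403.25.
Then Pb = 815/3 − (1/3)·403.25 = 137.25 and Ps = 985/9 + (1/9)·403.25 = 154.25.
Buyers' price falls by P* − Pb = 150 − 137.25 = 12.75; sellers' price rises by Ps − P* = 154.25 − 150 = 4.25.
So producers capture 4.25/17 = 0.25 of each unit of subsidy.

Producer share = 0.25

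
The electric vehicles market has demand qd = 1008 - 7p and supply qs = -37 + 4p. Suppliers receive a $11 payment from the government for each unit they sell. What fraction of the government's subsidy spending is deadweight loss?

DWL / government spending = 2/53

Pre-subsidy: 1008 - 7p = -37 + 4p gives p* = 95, q* = 343.
With the subsidy, sellers receive ps = pb + 11 for each unit, where pb is the price buyers pay.
Supply in terms of pb becomes qs = -37 + 4(pb + 11) = 7 + 4pb. Setting this equal to demand: 1008 - 7pb = 7 + 4pb, so pb = 91.
Sellers receive ps = 91 + 11 = 102; q' = 1008 − 7·91 = 371.
ΔCS = ½(343 + 371)(95 − 91) = 1428; ΔPS = ½(343 + 371)(102 − 95) = 2499.
Government spending = 11 × 371 = 4081.
DWL = ½ × 11 × (371 − 343) = 154; fraction = 154 / 4081 = 2/53.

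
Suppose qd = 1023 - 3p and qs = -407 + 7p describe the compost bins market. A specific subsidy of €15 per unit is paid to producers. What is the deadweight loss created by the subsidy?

Pre-subsidy: 1023 - 3p = -407 + 7p gives p* = 143, q* = 594.
With the subsidy, sellers receive ps = pb + 15 for each unit, where pb is the price buyers pay.
Supply in terms of pb becomes qs = -407 + 7(pb + 15) = -302 + 7pb. Setting this equal to demand: 1023 - 3pb = -302 + 7pb, so pb = 132.5.
Sellers receive ps = 132.5 + 15 = 147.5; q' = 1023 − 3·132.5 = 625.5.
The subsidy expands output by 625.5 − 594 = 31.5 past the efficient level; on those units the gap between marginal cost and willingness to pay runs from 0 up to 15.
DWL = ½ × 15 × 31.5 = 236.25.

Deadweight loss = €236.25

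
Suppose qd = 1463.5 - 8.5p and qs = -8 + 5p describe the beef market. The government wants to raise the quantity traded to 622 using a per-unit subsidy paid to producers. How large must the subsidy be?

Required subsidy s = 27 per unit

At q = 622, invert demand for the buyer price: pb = (1463.5 − 622)/8.5 = 99; invert supply for the seller price: ps = (622 − (-8))/5 = 126.
The subsidy must fill the gap: s = ps − pb = 126 − 99 = 27.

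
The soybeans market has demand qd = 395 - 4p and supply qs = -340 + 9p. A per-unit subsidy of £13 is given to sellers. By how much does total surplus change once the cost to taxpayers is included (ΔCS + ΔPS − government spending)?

Net change in total surplus = -£234

Pre-subsidy: 395 - 4p = -340 + 9p gives p* = 735/13, q* = 2195/13.
With the subsidy, sellers receive ps = pb + 13 for each unit, where pb is the price buyers pay.
Supply in terms of pb becomes qs = -340 + 9(pb + 13) = -223 + 9pb. Setting this equal to demand: 395 - 4pb = -223 + 9pb, so pb = 618/13.
Sellers receive ps = 618/13 + 13 = 787/13; q' = 395 − 4·(618/13) = 2663/13.
ΔCS = ½(2195/13 + 2663/13)(735/13 − 618/13) = 21861/13; ΔPS = ½(2195/13 + 2663/13)(787/13 − 735/13) = 9716/13.
Government spending = 13 × 2663/13 = 2663.
Net change = 21861/13 + 9716/13 − 2663 = -234. The loss equals the DWL triangle ½·13·36.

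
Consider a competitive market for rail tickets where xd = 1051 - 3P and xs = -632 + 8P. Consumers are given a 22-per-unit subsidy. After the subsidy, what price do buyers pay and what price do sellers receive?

Buyers pay 137; sellers receive 159

Pre-subsidy: 1051 - 3P = -632 + 8P gives P* = 153, x* = 592.
With the rebate, buyers effectively pay Pb = Ps − 22, where Ps is the price sellers receive.
Demand in terms of Ps becomes xd = 1051 − 3(Ps − 22) = 1117 - 3Ps. Setting this equal to supply: 1117 - 3Ps = -632 + 8Ps, so Ps = 159.
Buyers pay Pb = 159 − 22 = 137; x' = -632 + 8·159 = 640.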